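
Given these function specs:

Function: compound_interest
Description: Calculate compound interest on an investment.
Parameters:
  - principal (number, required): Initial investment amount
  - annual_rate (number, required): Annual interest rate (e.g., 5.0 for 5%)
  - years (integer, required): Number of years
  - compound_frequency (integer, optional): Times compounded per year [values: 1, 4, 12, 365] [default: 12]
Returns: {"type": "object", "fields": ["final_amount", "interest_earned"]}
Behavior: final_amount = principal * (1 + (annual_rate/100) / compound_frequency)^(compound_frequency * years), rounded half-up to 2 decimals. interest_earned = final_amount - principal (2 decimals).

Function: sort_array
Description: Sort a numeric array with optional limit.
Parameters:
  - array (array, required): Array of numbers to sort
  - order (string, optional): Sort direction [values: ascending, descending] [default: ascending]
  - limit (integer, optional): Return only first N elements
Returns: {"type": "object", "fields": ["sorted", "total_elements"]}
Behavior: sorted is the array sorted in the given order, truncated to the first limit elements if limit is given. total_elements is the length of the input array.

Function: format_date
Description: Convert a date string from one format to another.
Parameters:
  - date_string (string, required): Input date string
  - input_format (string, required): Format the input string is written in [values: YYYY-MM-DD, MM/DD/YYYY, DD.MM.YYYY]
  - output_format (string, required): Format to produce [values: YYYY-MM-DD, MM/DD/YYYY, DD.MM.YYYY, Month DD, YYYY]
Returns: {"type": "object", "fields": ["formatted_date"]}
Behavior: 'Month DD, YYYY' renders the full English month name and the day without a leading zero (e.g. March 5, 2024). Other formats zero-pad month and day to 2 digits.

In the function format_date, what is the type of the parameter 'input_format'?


The format_date spec declares:
  - input_format (string, required): Format the input string is written in [values: YYYY-MM-DD, MM/DD/YYYY, DD.MM.YYYY]
Type:
string


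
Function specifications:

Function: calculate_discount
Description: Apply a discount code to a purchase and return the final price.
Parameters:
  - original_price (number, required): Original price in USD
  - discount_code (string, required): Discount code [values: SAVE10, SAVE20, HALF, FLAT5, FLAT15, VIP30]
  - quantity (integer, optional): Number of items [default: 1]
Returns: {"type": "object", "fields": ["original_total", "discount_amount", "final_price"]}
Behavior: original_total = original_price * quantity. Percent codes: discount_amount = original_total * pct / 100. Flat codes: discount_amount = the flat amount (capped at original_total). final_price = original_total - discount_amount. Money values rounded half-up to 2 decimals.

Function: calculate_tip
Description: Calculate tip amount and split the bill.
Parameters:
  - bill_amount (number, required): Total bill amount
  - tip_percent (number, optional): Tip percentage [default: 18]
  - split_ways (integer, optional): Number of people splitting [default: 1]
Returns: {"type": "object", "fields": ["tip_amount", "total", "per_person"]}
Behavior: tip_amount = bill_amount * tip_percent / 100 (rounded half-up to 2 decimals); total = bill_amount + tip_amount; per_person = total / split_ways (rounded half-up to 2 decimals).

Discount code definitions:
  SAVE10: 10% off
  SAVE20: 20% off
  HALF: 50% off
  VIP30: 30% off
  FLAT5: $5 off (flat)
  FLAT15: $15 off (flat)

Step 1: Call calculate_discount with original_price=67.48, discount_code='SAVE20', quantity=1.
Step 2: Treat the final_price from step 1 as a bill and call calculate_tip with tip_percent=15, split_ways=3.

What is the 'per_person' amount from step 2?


Step 1: calculate_discount(original_price=67.48, discount_code=SAVE20, quantity=1)
  original_total = 67.48 * 1 = 67.48
  SAVE20 = 20% off: discount_amount = 67.48 * 20/100 = 13.496 -> 13.50
  final_price = 67.48 - 13.50 = 53.98
  -> final_price = 53.98
Step 2: calculate_tip(bill_amount=53.98, tip_percent=15, split_ways=3)
  tip_amount = 53.98 * 15/100 = 8.097 -> 8.10
  total = 53.98 + 8.10 = 62.08
  per_person = 62.08 / 3 = 20.693333 -> 20.69
  -> per_person = 20.69
$20.69


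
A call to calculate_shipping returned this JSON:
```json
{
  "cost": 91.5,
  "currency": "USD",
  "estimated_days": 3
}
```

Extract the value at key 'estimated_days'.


3


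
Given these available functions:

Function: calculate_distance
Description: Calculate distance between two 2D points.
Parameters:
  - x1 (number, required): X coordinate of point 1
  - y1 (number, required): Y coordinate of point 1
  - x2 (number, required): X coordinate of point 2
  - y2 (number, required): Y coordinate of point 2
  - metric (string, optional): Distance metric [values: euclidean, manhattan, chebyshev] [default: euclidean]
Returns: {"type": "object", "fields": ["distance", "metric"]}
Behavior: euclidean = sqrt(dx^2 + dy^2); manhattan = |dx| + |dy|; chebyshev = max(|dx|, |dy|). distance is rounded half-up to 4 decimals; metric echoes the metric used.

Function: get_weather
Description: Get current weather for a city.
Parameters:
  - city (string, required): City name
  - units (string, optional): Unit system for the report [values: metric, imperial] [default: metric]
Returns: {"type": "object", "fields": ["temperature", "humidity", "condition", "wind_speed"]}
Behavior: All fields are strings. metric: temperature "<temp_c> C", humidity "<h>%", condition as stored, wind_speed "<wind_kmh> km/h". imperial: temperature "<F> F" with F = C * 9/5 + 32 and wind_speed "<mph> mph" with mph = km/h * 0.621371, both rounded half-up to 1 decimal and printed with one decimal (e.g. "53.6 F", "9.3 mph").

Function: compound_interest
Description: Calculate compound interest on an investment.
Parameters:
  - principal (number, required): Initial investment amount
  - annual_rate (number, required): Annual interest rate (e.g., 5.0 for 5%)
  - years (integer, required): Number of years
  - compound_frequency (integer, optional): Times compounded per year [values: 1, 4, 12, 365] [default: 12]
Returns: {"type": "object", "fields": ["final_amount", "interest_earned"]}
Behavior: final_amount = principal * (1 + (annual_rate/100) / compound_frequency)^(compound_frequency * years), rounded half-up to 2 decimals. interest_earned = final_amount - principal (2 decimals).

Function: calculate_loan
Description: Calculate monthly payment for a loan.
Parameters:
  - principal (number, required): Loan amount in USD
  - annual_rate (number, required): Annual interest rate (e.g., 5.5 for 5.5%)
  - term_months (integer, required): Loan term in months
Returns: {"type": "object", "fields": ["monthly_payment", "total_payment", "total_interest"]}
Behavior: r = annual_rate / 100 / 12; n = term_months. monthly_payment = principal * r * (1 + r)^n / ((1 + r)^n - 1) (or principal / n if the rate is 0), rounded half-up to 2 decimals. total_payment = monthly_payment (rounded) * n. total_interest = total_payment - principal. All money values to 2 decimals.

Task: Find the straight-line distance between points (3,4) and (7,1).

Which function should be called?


The task needs a function whose description is: Calculate distance between two 2D points.
calculate_distance


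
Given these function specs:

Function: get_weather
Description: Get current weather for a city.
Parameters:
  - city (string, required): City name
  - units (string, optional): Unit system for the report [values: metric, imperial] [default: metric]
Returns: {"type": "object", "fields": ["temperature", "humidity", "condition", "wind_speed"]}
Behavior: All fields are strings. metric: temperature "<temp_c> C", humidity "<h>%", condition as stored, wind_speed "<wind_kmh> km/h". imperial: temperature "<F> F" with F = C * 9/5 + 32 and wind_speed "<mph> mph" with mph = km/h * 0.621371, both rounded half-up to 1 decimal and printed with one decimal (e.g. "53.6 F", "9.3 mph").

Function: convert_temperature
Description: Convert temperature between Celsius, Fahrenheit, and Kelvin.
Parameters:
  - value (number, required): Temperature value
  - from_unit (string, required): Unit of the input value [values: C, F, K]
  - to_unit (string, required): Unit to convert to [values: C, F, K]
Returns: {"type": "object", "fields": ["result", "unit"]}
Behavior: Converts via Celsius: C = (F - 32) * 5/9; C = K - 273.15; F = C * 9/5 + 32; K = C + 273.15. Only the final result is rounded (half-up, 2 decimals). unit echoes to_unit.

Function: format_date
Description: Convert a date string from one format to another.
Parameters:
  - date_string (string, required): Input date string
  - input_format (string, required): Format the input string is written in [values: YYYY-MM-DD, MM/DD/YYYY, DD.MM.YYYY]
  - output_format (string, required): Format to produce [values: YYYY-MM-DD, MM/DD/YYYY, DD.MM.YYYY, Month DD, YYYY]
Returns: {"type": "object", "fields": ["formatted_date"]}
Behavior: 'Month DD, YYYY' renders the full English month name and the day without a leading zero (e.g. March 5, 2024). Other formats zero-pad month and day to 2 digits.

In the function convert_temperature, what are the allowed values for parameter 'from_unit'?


The convert_temperature spec declares:
  - from_unit (string, required): Unit of the input value [values: C, F, K]
Allowed values:
C, F, K


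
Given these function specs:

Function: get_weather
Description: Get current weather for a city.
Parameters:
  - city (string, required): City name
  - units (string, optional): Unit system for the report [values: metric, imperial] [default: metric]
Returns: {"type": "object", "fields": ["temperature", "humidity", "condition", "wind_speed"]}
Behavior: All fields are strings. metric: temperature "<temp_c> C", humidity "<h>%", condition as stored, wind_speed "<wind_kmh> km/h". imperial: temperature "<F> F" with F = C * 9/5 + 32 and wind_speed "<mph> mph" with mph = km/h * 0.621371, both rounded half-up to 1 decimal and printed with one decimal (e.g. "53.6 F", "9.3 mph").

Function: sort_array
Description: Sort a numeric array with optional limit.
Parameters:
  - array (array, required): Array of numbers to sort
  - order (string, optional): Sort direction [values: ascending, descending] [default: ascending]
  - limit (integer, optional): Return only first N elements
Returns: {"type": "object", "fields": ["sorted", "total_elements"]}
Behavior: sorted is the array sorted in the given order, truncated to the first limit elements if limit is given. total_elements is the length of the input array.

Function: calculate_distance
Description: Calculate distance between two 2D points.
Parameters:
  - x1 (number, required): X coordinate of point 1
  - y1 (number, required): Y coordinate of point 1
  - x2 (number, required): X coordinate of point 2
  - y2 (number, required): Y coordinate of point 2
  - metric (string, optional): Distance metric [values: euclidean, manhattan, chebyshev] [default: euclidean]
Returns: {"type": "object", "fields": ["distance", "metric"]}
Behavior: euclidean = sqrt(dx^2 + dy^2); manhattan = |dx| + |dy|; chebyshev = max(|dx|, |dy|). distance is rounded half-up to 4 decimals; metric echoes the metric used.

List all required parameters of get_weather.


Parameters of get_weather and their required/optional flag:
  city: required
  units: optional
city


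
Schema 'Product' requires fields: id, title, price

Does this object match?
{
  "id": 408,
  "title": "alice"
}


Checking required fields...
Missing: price
Invalid - missing required field 'price'


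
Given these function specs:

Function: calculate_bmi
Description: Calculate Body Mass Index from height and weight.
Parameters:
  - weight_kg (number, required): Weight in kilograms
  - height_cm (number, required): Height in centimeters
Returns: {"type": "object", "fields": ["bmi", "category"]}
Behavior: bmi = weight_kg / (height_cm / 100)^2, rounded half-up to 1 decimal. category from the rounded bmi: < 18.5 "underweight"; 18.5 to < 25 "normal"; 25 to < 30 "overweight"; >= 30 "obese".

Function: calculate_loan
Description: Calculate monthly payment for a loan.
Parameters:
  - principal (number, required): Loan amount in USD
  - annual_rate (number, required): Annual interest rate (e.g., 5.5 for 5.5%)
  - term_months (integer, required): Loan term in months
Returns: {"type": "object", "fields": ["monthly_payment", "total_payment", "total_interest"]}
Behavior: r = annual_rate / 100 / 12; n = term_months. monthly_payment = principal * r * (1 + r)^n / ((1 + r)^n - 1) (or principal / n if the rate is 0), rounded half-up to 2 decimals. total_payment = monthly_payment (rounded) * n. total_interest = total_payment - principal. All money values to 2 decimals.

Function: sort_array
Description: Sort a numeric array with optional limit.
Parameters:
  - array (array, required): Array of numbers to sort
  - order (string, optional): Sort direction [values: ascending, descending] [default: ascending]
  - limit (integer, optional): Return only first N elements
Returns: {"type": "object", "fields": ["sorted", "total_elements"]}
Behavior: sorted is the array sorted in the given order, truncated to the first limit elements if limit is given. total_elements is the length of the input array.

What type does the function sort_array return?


The sort_array spec declares Returns: {"type": "object", "fields": ["sorted", "total_elements"]}
Type:
object


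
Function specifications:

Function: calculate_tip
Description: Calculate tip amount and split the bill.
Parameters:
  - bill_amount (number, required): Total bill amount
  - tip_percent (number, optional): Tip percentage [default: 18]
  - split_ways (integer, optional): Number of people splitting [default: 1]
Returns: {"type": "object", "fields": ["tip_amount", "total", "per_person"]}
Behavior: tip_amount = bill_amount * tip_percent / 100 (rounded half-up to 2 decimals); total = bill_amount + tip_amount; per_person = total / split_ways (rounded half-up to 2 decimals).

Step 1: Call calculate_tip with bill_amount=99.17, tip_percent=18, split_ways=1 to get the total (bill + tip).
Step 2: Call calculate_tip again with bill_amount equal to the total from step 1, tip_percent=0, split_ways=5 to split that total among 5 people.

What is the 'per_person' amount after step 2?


Step 1: calculate_tip(bill_amount=99.17, tip_percent=18, split_ways=1)
  tip_amount = 99.17 * 18/100 = 17.8506 -> 17.85
  total = 99.17 + 17.85 = 117.02
  per_person = 117.02 / 1 = 117.02 -> 117.02
  -> total = 117.02
Step 2: calculate_tip(bill_amount=117.02, tip_percent=0, split_ways=5)
  tip_amount = 117.02 * 0/100 = 0 -> 0.00
  total = 117.02 + 0.00 = 117.02
  per_person = 117.02 / 5 = 23.404 -> 23.40
  -> per_person = 23.40
$23.40


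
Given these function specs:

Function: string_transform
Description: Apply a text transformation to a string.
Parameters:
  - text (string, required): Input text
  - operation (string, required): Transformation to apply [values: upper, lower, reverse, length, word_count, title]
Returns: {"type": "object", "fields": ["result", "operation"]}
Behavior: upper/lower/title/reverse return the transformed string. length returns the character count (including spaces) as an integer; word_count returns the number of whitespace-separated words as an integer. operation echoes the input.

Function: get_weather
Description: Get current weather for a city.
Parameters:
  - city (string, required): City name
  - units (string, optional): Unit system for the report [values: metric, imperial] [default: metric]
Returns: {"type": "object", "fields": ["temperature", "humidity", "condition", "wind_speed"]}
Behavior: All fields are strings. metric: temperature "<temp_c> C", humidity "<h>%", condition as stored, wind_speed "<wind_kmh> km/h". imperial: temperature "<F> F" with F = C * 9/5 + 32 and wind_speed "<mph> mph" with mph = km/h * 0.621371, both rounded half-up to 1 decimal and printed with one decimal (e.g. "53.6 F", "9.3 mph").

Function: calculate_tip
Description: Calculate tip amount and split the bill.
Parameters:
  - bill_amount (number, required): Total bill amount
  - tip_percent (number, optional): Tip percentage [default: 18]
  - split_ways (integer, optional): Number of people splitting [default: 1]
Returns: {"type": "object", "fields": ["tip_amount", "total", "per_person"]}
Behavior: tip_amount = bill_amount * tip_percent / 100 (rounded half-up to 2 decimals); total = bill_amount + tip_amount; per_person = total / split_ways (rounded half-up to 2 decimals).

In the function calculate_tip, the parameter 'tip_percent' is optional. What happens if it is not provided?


The calculate_tip spec declares:
  - tip_percent (number, optional): Tip percentage [default: 18]
It defaults to 18


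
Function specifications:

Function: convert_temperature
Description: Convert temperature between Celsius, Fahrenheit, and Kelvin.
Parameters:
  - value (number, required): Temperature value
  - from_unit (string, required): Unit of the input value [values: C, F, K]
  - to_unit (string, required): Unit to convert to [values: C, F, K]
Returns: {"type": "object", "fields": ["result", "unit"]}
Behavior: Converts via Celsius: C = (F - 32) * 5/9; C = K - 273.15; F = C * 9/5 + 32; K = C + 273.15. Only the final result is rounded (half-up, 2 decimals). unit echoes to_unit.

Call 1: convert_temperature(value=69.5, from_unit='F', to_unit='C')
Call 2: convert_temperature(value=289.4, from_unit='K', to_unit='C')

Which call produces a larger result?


Call 1:
  To C: (69.5 - 32) * 5/9 = 20.833333
  Target is C: 20.833333
  Round to 2 decimals: 20.83
  -> 20.83 C
Call 2:
  To C: 289.4 - 273.15 = 16.25
  Target is C: 16.25
  Round to 2 decimals: 16.25
  -> 16.25 C
Call 1 (20.83 C)


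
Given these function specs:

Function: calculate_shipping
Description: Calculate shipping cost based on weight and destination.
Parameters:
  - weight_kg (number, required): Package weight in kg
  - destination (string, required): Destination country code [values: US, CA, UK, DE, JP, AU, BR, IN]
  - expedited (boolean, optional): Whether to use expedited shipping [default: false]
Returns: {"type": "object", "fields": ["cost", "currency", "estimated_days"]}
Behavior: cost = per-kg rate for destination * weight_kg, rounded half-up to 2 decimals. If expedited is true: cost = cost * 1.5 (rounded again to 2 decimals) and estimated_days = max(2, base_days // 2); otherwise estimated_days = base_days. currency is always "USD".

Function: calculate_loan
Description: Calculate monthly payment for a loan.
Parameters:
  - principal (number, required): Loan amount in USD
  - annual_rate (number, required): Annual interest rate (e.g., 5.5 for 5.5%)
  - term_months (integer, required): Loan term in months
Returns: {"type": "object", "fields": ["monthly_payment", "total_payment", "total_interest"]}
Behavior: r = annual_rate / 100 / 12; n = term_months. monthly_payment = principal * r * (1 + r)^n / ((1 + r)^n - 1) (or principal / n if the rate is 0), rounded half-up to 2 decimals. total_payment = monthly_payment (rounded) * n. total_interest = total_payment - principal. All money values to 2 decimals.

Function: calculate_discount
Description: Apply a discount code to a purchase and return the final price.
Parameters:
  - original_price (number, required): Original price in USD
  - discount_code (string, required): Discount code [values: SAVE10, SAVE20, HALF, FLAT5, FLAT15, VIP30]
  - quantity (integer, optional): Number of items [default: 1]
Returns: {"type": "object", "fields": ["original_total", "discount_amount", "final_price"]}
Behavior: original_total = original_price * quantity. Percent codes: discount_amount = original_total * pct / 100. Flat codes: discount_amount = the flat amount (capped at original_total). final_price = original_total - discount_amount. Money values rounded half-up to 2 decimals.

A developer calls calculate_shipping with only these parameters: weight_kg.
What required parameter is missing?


Required parameters: weight_kg, destination
Provided: weight_kg
Missing: destination
destination


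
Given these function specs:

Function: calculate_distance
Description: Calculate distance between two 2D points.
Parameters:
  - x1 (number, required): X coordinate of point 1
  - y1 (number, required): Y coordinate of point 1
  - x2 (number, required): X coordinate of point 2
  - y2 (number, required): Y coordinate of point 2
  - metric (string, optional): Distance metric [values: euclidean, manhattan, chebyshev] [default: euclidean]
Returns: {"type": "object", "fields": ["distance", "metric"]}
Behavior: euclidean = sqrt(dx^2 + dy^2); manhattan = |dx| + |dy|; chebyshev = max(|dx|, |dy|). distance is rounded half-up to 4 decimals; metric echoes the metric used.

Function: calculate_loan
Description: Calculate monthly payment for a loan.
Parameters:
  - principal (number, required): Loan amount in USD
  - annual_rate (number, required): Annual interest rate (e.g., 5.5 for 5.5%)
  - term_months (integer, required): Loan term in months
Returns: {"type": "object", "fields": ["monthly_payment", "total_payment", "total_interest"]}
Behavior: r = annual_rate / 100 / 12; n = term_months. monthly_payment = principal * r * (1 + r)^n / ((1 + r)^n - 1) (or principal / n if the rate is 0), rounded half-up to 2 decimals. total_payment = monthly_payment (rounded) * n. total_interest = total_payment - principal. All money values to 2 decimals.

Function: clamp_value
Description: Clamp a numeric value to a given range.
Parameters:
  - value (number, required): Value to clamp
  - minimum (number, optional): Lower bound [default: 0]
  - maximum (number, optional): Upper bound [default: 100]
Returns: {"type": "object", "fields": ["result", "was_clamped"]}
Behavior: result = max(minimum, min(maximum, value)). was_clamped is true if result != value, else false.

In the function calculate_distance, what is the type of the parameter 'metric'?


The calculate_distance spec declares:
  - metric (string, optional): Distance metric [values: euclidean, manhattan, chebyshev] [default: euclidean]
Type:
string


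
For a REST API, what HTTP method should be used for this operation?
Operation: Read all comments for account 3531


GET = read, POST = create, PUT = update/replace, DELETE = remove
This operation is a read.
GET


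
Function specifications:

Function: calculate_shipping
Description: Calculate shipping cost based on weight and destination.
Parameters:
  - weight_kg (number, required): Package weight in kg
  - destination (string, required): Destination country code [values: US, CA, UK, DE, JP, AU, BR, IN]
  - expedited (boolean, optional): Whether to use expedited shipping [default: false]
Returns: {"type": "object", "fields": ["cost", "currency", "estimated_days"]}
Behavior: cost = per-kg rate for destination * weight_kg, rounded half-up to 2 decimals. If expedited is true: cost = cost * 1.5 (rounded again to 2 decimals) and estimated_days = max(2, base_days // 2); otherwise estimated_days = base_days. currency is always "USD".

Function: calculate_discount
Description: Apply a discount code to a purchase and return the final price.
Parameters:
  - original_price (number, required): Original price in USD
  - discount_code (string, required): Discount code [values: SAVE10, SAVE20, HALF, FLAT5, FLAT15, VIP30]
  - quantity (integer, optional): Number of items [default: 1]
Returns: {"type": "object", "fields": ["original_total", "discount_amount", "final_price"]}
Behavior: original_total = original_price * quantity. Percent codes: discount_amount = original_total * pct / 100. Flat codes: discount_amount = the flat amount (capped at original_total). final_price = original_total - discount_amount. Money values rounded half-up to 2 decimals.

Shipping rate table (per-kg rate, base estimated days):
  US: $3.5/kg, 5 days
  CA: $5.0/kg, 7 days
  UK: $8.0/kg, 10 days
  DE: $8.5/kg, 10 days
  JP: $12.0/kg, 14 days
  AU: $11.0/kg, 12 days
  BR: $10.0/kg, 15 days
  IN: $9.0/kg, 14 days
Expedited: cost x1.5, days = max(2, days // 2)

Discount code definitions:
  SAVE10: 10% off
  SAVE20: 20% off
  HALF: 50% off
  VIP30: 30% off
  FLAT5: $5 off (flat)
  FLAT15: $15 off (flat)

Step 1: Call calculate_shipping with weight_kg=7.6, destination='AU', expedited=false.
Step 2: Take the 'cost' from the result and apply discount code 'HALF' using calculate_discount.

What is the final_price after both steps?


Step 1: calculate_shipping(weight_kg=7.6, destination=AU, expedited=false)
  Rate for AU: $11.0/kg, base 12 days
  cost = 11.0 * 7.6 = 83.6 -> 83.60
  expedited not set/false: estimated_days = 12
  -> cost = 83.60 USD
Step 2: calculate_discount(original_price=83.6, discount_code=HALF, quantity=1)
  original_total = 83.6 * 1 = 83.60
  HALF = 50% off: discount_amount = 83.60 * 50/100 = 41.8 -> 41.80
  final_price = 83.60 - 41.80 = 41.80
  -> final_price = 41.80
$41.80


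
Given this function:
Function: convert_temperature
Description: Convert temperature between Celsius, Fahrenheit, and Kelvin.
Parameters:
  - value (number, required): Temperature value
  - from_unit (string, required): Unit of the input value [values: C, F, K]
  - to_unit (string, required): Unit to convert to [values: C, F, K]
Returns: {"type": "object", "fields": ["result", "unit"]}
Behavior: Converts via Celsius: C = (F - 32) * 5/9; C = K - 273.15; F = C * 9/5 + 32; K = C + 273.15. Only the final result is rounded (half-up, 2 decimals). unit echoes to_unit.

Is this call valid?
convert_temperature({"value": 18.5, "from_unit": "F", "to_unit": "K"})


Checking all required parameters present and types match... All valid.
Valid


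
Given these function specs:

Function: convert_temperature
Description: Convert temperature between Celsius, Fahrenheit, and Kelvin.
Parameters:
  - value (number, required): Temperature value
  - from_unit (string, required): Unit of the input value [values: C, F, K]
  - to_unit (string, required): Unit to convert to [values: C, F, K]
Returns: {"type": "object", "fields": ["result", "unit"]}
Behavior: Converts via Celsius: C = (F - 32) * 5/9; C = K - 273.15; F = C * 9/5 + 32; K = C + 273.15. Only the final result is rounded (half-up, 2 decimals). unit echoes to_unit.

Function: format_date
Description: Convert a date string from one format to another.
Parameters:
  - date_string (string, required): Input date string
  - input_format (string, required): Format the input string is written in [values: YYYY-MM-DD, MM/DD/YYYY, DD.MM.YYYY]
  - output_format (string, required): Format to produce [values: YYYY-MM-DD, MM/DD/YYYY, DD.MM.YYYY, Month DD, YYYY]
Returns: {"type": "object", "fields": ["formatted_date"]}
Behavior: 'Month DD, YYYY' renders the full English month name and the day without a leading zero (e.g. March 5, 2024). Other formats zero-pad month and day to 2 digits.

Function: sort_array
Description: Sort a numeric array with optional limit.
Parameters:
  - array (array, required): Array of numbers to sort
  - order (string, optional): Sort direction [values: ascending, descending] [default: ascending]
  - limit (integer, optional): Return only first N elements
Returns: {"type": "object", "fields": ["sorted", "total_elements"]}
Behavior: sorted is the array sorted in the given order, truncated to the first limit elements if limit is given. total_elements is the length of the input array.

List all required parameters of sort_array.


Parameters of sort_array and their required/optional flag:
  array: required
  order: optional
  limit: optional
array


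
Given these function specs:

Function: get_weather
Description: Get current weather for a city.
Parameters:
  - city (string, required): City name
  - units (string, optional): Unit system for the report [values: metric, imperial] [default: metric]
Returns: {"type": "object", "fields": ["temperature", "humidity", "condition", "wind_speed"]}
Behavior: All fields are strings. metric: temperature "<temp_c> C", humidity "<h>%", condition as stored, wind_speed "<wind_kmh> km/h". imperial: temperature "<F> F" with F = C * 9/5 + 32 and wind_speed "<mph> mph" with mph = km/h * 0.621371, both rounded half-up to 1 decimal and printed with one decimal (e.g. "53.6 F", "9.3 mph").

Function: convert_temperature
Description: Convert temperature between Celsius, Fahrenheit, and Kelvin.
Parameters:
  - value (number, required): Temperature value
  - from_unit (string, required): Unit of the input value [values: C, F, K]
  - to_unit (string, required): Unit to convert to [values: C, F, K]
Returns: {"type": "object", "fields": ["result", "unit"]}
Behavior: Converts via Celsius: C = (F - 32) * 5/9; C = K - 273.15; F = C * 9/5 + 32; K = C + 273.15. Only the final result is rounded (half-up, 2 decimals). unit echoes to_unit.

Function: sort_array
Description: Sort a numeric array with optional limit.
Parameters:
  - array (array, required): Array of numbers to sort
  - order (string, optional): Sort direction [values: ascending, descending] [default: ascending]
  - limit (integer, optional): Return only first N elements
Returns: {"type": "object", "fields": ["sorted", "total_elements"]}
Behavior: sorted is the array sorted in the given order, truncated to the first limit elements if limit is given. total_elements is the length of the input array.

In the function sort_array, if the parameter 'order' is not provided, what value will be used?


The sort_array spec declares:
  - order (string, optional): Sort direction [values: ascending, descending] [default: ascending]
Default:
ascending


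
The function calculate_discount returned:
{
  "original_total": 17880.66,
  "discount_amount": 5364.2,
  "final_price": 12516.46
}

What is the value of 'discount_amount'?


5364.2


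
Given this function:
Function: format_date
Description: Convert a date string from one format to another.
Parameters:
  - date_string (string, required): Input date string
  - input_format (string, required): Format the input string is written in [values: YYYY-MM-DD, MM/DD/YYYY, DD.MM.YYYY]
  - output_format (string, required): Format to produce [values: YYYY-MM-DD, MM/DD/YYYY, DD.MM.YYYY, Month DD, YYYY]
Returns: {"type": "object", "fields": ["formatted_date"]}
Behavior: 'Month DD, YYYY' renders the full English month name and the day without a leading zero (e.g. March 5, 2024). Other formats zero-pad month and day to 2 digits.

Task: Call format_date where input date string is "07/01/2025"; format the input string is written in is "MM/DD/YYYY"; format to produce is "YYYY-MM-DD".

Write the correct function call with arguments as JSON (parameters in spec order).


Mapping each described value to its parameter name:
  'Input date string' -> date_string = "07/01/2025"
  'Format the input string is written in' -> input_format = "MM/DD/YYYY"
  'Format to produce' -> output_format = "YYYY-MM-DD"
format_date({"date_string": "07/01/2025", "input_format": "MM/DD/YYYY", "output_format": "YYYY-MM-DD"})


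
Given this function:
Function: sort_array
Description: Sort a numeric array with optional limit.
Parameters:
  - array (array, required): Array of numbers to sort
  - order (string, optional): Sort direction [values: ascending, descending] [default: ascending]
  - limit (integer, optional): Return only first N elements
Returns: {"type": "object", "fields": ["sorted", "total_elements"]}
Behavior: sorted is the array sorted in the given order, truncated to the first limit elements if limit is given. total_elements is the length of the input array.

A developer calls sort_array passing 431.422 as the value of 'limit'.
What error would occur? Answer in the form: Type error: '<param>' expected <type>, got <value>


Spec: 'limit' is declared as integer; 431.422 is a non-integer number.
Type error: 'limit' expected integer, got 431.422


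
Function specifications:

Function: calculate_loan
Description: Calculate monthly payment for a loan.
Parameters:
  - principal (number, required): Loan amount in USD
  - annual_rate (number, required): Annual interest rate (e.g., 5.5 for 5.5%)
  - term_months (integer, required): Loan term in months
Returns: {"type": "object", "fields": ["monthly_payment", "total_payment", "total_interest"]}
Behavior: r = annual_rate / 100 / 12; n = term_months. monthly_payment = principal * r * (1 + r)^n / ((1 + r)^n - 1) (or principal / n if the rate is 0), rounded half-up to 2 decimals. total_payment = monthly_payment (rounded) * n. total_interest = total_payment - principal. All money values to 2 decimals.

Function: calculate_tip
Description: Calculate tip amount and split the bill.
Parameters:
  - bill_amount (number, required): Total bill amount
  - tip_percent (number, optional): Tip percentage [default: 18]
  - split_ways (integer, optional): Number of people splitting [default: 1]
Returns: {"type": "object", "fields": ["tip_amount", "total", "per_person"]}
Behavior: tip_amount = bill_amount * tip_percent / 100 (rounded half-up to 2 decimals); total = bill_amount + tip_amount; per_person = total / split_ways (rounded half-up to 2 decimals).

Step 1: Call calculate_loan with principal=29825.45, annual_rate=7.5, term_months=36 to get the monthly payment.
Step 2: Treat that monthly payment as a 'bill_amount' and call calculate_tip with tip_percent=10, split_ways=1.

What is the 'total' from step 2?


Step 1: calculate_loan(principal=29825.45, annual_rate=7.5, term_months=36)
  r = 7.5 / 100 / 12 = 0.00625 (keep full precision)
  (1 + r)^36 = 1.25144614
  monthly_payment = 29825.45 * 0.00625 * 1.25144614 / (1.25144614 - 1) = 927.756954 -> 927.76
  total_payment = 927.76 * 36 = 33399.36
  total_interest = 33399.36 - 29825.45 = 3573.91
  -> monthly_payment = 927.76
Step 2: calculate_tip(bill_amount=927.76, tip_percent=10, split_ways=1)
  tip_amount = 927.76 * 10/100 = 92.776 -> 92.78
  total = 927.76 + 92.78 = 1020.54
  per_person = 1020.54 / 1 = 1020.54 -> 1020.54
  -> total = 1020.54
$1020.54


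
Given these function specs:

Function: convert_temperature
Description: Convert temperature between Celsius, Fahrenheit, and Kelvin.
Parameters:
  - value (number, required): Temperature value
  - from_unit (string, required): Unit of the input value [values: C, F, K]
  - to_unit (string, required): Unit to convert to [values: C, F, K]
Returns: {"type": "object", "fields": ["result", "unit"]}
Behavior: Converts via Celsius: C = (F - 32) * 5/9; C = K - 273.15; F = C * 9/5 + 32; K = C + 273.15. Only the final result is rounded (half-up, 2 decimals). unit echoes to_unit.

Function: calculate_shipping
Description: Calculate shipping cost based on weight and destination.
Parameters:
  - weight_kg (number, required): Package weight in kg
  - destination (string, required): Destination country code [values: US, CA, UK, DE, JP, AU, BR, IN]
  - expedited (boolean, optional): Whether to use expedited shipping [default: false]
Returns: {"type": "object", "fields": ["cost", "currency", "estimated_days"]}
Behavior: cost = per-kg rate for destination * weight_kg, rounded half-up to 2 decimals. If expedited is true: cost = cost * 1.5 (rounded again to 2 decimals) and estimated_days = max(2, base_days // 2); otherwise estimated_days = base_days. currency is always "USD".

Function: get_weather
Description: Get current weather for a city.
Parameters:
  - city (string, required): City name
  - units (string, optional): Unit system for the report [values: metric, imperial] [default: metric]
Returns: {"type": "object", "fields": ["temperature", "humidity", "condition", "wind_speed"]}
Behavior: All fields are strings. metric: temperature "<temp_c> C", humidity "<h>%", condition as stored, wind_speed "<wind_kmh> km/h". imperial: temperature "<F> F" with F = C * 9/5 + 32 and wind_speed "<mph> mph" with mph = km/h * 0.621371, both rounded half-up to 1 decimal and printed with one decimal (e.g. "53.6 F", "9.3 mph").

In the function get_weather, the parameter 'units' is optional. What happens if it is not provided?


The get_weather spec declares:
  - units (string, optional): Unit system for the report [values: metric, imperial] [default: metric]
It defaults to metric


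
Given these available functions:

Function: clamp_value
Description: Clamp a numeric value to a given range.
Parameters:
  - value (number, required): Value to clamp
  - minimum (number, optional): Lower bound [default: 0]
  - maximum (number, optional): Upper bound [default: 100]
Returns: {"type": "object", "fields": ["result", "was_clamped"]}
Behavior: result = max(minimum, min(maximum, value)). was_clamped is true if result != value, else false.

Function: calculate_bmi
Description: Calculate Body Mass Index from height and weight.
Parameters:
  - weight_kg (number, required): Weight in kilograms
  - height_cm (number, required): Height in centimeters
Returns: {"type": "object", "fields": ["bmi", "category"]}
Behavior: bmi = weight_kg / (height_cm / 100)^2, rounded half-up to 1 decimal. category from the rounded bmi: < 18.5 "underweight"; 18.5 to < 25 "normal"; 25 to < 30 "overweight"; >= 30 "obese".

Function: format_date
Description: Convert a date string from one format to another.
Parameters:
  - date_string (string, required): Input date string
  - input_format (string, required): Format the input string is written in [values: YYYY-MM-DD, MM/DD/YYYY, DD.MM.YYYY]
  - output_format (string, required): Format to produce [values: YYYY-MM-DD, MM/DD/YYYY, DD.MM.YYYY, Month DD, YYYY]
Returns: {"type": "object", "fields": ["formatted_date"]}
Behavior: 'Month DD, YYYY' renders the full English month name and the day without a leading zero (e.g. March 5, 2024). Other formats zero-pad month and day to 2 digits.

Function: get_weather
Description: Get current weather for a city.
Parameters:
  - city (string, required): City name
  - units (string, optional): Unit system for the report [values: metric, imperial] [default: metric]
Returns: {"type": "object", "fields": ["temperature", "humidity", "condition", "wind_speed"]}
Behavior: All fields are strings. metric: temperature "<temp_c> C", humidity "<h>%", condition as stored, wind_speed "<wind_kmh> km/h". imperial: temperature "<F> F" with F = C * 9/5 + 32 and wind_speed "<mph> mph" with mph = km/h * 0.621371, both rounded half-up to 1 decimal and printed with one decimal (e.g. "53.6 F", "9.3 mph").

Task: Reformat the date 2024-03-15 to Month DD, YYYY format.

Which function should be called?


The task needs a function whose description is: Convert a date string from one format to another.
format_date


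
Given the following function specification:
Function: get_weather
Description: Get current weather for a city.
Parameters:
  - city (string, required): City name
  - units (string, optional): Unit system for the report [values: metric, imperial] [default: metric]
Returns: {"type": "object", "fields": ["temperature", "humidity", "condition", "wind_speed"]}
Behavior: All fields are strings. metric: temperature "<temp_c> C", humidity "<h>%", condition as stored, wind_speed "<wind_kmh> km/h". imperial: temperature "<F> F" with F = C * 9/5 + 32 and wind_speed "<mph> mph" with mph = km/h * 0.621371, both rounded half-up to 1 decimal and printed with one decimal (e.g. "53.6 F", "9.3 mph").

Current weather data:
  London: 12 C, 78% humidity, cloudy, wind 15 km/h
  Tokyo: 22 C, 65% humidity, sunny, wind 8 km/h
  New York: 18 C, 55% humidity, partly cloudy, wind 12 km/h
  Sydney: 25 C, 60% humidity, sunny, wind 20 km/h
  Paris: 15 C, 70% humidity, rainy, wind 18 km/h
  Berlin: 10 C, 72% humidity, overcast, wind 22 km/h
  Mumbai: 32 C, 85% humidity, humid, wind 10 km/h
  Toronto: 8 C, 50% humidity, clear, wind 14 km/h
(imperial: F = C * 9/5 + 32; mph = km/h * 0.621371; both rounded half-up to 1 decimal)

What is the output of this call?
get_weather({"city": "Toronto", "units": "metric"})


Toronto record: 8 C, 50%, clear, 14 km/h
metric: report values as stored ('<temp_c> C', '<humidity>%', '<wind_kmh> km/h')
Output:
{"temperature": "8 C", "humidity": "50%", "condition": "clear", "wind_speed": "14 km/h"}


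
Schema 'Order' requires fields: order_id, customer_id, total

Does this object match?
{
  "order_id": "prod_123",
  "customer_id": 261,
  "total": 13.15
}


Checking required fields... All present.
Valid - all required fields present


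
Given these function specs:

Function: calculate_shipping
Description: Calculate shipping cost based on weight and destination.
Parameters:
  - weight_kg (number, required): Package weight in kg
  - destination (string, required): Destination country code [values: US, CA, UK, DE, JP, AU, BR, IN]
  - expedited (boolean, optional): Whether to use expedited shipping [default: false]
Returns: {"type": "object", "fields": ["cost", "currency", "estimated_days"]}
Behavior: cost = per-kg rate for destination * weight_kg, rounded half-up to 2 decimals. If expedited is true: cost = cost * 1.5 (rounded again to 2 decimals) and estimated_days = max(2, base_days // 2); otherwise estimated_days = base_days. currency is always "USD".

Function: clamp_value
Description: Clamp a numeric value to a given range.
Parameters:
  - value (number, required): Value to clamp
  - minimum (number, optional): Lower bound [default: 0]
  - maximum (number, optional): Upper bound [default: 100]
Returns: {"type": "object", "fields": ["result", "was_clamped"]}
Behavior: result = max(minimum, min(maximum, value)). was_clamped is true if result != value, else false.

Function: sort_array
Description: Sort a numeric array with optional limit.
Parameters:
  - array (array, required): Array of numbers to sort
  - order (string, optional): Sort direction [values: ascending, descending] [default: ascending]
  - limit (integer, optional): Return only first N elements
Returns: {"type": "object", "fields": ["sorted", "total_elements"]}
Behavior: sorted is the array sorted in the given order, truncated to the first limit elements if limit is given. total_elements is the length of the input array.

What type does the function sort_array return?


The sort_array spec declares Returns: {"type": "object", "fields": ["sorted", "total_elements"]}
Type:
object
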